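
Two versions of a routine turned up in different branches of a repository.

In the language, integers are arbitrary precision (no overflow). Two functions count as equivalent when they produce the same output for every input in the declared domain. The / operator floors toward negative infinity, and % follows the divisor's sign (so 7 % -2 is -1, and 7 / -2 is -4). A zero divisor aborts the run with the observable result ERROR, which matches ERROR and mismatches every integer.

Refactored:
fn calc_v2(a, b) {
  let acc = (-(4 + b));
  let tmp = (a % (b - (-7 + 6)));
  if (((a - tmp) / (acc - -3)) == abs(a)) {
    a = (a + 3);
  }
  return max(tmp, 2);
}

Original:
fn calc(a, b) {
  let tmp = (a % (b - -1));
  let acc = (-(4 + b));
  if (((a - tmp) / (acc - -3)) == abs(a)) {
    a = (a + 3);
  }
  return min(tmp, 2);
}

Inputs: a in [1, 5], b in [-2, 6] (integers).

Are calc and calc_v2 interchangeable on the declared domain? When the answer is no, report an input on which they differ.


Input a=1, b=-2: 0 from calc versus 2 from calc_v2.
verdict: not equivalent; witness: a=1, b=-2


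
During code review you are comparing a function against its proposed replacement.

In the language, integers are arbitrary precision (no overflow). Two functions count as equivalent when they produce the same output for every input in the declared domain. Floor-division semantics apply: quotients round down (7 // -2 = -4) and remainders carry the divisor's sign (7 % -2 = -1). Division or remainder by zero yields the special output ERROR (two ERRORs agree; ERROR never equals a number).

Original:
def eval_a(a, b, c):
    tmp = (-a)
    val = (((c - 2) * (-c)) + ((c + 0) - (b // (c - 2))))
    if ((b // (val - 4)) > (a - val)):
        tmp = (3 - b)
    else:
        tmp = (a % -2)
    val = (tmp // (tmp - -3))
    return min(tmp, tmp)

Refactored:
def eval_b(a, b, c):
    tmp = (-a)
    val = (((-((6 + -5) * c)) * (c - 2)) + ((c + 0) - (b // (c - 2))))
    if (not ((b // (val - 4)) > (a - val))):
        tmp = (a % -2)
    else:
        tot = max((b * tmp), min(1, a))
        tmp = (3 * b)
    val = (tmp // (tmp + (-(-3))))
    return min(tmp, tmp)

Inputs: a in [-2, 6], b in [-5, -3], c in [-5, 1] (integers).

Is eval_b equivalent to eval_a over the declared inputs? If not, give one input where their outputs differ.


There is a counterexample at a=-2, b=-3, c=0: 6 on one side, -9 on the other.
eval_a: tmp = 2; val = -1; ((b // (val - 4)) > (a - val)) -> true; tmp = 6; val = 0; return 6
eval_b: tmp = 2; val = -1; (not ((b // (val - 4)) > (a - val))) -> false; tot = -2; tmp = -9; val = 1; return -9
verdict: not equivalent; witness: a=-2, b=-3, c=0


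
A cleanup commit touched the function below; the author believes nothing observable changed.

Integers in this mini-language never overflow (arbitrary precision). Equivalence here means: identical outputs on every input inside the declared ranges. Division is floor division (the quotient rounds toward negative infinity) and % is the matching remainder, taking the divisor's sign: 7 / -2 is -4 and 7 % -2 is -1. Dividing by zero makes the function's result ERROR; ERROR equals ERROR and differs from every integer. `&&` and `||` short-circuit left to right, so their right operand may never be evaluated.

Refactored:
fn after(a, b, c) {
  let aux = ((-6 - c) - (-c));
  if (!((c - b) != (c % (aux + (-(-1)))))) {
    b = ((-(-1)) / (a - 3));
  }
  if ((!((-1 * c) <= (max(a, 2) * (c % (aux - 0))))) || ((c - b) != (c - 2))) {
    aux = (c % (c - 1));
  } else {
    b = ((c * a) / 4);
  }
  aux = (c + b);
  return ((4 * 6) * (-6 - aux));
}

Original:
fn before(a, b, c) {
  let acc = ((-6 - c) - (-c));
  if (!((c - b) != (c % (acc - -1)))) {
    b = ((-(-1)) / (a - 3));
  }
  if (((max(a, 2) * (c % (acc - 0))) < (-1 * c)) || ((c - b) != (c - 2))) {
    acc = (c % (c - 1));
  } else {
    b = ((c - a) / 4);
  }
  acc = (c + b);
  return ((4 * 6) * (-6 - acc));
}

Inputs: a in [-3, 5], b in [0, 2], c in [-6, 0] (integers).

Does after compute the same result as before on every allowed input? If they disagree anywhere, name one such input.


There is a counterexample at a=1, b=2, c=0: -120 on one side, -144 on the other.
before: acc=-6, then (!((c - b) != (c % (acc - -1)))) is false, then (((max(a, 2) * (c % (acc - 0))) < (-1 * c)) || ((c - b) != (c - 2))) is false, then b=-1, then acc=-1, then returns -120
after: aux=-6, then (!((c - b) != (c % (aux + (-(-1)))))) is false, then ((!((-1 * c) <= (max(a, 2) * (c % (aux - 0))))) || ((c - b) != (c - 2))) is false, then b=0, then aux=0, then returns -144
verdict: not equivalent; witness: a=1, b=2, c=0


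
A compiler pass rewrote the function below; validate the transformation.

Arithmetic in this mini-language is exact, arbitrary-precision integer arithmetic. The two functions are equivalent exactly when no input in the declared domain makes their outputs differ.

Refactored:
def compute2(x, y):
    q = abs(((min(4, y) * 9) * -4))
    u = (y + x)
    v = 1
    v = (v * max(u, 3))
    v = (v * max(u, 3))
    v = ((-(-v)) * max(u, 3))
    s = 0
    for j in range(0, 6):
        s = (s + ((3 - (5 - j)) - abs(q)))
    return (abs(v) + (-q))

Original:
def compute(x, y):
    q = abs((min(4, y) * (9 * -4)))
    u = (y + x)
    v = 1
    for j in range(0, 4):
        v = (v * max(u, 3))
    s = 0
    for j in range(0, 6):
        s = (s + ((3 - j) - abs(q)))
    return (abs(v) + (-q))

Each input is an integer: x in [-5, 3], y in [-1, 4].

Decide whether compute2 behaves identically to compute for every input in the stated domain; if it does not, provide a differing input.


The rewrite breaks on x=-5, y=-1, where the results are 45 and -9.
compute: q = 36; u = -6; v = 1; [j=0]; v = 3; [j=1]; v = 9; [j=2]; v = 27; [j=3]; v = 81; s = 0; [j=0]; s = -33; [j=1]; s = -67; [j=2]; s = -102; [j=3]; s = -138; [j=4]; s = -175; [j=5]; s = -213; return 45
compute2: q = 36; u = -6; v = 1; v = 3; v = 9; v = 27; s = 0; [j=0]; s = -38; [j=1]; s = -75; [j=2]; s = -111; [j=3]; s = -146; [j=4]; s = -180; [j=5]; s = -213; return -9
verdict: not equivalent; witness: x=-5, y=-1


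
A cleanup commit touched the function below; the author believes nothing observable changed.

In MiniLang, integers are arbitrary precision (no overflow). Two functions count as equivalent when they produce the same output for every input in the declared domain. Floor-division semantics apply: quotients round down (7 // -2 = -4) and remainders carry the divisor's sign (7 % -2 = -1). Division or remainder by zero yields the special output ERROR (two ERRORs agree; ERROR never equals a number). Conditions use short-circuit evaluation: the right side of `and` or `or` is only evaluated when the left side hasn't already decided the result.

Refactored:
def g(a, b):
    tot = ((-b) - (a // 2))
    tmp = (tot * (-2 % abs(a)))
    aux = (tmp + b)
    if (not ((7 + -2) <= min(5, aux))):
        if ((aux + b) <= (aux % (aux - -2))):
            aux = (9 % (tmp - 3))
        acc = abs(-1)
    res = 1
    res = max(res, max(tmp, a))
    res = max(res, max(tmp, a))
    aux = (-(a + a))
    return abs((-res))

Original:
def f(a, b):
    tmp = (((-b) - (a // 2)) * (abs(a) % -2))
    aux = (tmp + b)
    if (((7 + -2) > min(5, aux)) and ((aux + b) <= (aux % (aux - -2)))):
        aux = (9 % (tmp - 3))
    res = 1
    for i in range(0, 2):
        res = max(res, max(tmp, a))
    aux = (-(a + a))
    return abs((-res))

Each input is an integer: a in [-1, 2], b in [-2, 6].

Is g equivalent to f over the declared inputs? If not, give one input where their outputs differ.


Not equivalent: a=-1, b=-2 separates them (1 vs ERROR).
f: tmp = -3; aux = -5; (((7 + -2) > min(5, aux)) and ((aux + b) <= (aux % (aux - -2)))) -> true; aux = -3; res = 1; [i=0]; res = 1; [i=1]; res = 1; aux = 2; return 1
g: tot = 3; tmp = 0; aux = -2; (not ((7 + -2) <= min(5, aux))) -> true; division by zero -> ERROR
verdict: not equivalent; witness: a=-1, b=-2


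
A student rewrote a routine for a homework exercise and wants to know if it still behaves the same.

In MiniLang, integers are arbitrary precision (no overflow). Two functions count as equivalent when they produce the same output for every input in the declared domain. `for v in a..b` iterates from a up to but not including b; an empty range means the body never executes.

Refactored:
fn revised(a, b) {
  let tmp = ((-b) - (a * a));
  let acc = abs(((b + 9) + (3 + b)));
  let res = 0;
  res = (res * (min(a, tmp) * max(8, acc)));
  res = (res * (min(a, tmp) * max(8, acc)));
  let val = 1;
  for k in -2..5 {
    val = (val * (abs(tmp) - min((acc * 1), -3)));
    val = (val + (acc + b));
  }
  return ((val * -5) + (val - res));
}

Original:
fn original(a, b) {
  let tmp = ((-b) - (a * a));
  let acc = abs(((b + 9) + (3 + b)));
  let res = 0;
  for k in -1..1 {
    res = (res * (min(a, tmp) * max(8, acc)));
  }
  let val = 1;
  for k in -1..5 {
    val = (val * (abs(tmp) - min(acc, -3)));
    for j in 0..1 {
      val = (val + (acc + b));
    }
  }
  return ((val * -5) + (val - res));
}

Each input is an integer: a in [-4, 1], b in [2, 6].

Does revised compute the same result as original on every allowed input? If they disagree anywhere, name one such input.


On input a=-4, b=2, original returns -651822516 while revised returns -13688272908.
verdict: not equivalent; witness: a=-4, b=2


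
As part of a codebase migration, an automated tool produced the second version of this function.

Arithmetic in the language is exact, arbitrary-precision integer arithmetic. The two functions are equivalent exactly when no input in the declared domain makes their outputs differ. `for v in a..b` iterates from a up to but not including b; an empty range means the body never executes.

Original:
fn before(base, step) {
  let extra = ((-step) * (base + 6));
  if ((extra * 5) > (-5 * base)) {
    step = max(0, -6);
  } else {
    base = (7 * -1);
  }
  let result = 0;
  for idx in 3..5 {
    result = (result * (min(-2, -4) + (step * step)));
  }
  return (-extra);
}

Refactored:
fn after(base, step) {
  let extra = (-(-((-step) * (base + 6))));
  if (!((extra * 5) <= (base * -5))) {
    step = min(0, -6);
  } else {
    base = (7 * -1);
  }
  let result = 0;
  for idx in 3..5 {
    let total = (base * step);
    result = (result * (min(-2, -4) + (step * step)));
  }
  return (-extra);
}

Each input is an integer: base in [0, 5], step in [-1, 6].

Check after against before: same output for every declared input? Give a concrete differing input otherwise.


The suspicious edit (`max(0, -6)` became `min(0, -6)`) never changes the result for any input inside the declared domain; all 48 inputs agree.
verdict: equivalent


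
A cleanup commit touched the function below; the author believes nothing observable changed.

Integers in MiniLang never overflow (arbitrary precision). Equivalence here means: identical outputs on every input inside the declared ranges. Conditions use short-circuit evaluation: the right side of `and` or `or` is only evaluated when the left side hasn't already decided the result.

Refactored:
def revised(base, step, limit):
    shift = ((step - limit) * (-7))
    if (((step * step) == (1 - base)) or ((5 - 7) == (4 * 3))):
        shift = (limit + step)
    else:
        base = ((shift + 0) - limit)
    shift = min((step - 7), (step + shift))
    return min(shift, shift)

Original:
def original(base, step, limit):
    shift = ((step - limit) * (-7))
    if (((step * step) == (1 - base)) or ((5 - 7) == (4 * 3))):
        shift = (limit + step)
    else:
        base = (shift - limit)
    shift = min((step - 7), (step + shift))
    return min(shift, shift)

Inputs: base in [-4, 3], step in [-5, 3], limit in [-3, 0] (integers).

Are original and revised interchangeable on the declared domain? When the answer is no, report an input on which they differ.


Side by side, the visible changes include: arithmetic usage differs; constant usage differs.
Tracing base=2, step=2, limit=-1: original: shift = -21; (((step * step) == (1 - base)) or ((5 - 7) == (4 * 3))) -> false; base = -20; shift = -19; return -19 | revised: shift = -21; (((step * step) == (1 - base)) or ((5 - 7) == (4 * 3))) -> false; base = -20; shift = -19; return -19 — matching result -19.
Sweeping the whole domain (288 inputs) finds no disagreement.
verdict: equivalent


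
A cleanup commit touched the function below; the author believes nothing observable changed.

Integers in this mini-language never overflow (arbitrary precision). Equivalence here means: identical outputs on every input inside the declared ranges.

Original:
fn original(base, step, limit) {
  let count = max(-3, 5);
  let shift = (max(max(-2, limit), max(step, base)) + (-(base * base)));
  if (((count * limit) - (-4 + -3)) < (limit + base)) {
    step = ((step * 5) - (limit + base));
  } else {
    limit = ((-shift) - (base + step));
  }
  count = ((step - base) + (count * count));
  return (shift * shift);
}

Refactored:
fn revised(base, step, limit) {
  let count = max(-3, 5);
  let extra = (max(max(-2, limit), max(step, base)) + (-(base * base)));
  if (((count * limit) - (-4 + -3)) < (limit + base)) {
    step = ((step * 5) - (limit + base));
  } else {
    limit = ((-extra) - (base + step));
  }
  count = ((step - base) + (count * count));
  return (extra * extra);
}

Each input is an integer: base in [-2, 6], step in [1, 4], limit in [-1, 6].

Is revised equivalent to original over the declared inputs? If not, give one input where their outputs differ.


This is a faithful refactor — local variable names differ, but the computed results match everywhere.
Tracing base=-1, step=4, limit=3: original: count becomes 5; next shift becomes 3; next (((count * limit) - (-4 + -3)) < (limit + base)) evaluates to false; next limit becomes -6; next count becomes 30; next final value 9 | revised: count becomes 5; next extra becomes 3; next (((count * limit) - (-4 + -3)) < (limit + base)) evaluates to false; next limit becomes -6; next count becomes 30; next final value 9 — matching result 9.
Across all 288 domain points the two functions coincide.
verdict: equivalent


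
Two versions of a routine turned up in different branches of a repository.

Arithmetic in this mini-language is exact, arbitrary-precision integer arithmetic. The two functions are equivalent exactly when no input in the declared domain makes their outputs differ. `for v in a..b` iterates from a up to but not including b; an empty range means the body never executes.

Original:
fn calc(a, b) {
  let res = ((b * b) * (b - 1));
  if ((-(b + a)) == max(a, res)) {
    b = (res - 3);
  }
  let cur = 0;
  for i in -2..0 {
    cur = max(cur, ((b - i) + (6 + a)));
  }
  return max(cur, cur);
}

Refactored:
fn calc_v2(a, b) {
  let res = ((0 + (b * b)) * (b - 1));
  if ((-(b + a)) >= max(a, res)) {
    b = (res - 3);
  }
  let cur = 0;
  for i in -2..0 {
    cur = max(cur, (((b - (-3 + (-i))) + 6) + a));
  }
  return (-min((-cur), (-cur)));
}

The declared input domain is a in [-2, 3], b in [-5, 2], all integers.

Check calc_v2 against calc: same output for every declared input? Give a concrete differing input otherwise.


Consider the input a=-2, b=-5.
calc: res = -150; ((-(b + a)) == max(a, res)) -> false; cur = 0; [i=-2]; cur = 1; [i=-1]; cur = 1; return 1
calc_v2: res = -150; ((-(b + a)) >= max(a, res)) -> true; b = -153; cur = 0; [i=-2]; cur = 0; [i=-1]; cur = 0; return 0
1 and 0 differ, so these are not the same function on this domain.
verdict: not equivalent; witness: a=-2, b=-5


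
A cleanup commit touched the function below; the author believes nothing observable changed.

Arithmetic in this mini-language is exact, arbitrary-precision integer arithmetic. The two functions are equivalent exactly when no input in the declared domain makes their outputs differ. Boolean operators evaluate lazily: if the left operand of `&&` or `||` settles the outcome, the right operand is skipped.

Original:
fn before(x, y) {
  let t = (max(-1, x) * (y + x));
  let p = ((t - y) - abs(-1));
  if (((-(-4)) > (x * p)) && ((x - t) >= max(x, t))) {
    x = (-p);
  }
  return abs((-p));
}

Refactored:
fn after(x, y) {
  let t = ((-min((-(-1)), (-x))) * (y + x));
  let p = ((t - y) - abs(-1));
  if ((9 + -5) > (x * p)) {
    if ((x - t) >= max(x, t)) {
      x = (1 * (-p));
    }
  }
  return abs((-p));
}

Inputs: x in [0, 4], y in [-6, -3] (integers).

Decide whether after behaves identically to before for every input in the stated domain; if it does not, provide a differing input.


Comparing the listings, the differences include: arithmetic usage differs; constant usage differs; statement counts differ; branching structure differs; min/max/abs usage differs; boolean connective usage differs.
As a probe, take x=3, y=-3: before runs t becomes 0; next p becomes 2; next (((-(-4)) > (x * p)) && ((x - t) >= max(x, t))) evaluates to false; next final value 2; after runs t becomes 0; next p becomes 2; next ((9 + -5) > (x * p)) evaluates to false; next final value 2; both end at 2.
Across all 20 domain points the two functions coincide.
verdict: equivalent


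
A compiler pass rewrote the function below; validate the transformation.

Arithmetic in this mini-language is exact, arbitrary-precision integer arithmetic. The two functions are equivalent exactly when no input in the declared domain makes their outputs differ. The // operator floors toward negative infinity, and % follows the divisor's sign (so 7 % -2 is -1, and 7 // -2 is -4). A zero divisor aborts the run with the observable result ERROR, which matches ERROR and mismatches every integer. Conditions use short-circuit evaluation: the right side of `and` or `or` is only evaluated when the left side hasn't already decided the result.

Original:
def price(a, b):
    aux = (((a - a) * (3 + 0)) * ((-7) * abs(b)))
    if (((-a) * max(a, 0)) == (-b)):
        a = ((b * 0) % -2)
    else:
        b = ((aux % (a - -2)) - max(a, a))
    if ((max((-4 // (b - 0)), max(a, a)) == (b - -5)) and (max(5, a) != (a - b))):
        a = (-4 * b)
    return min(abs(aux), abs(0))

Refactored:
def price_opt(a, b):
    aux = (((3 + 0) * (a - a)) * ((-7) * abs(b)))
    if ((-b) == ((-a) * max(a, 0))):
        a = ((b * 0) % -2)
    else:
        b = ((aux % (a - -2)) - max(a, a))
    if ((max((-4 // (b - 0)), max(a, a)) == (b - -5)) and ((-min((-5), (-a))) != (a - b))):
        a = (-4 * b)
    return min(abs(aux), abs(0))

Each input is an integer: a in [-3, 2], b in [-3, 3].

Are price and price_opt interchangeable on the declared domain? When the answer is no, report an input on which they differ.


Equivalent — the differences include min/max/abs usage differs, yet no declared input distinguishes the two.
As a probe, take a=-1, b=1: price runs aux := 0 | (((-a) * max(a, 0)) == (-b)): false | b := 1 | ((max((-4 // (b - 0)), max(a, a)) == (b - -5)) and (max(5, a) != (a - b))): false | result 0; price_opt runs aux := 0 | ((-b) == ((-a) * max(a, 0))): false | b := 1 | ((max((-4 // (b - 0)), max(a, a)) == (b - -5)) and ((-min((-5), (-a))) != (a - b))): false | result 0; both end at 0.
Every one of the 42 inputs gives matching results.
verdict: equivalent


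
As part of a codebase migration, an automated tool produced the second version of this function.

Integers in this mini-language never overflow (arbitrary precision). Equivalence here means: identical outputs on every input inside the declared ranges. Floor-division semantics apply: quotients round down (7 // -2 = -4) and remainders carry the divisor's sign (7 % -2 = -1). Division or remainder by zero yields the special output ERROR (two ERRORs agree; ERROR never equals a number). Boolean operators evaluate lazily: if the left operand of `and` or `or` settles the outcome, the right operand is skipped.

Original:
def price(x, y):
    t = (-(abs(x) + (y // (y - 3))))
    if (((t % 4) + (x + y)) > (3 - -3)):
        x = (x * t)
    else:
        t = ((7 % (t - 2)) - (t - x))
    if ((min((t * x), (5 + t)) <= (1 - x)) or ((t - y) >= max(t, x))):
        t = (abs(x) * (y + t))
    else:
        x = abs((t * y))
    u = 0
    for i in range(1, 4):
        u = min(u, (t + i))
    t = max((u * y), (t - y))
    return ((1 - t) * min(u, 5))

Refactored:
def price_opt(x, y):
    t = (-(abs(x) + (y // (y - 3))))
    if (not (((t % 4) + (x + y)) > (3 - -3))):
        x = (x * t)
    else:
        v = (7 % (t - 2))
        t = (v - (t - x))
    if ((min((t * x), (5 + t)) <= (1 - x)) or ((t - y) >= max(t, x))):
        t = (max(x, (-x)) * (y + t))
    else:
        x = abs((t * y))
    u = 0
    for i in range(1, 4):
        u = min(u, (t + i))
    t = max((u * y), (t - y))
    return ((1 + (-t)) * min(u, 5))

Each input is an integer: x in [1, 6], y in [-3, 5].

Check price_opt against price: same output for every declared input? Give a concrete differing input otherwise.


Not equivalent: x=1, y=-3 separates them (10 vs 24).
price: t becomes -1; next (((t % 4) + (x + y)) > (3 - -3)) evaluates to false; next t becomes 0; next ((min((t * x), (5 + t)) <= (1 - x)) or ((t - y) >= max(t, x))) evaluates to true; next t becomes -3; next u becomes 0; next at i=1:; next u becomes -2; next at i=2:; next u becomes -2; next at i=3:; next u becomes -2; next t becomes 6; next final value 10
price_opt: t becomes -1; next (not (((t % 4) + (x + y)) > (3 - -3))) evaluates to true; next x becomes -1; next ((min((t * x), (5 + t)) <= (1 - x)) or ((t - y) >= max(t, x))) evaluates to true; next t becomes -4; next u becomes 0; next at i=1:; next u becomes -3; next at i=2:; next u becomes -3; next at i=3:; next u becomes -3; next t becomes 9; next final value 24
verdict: not equivalent; witness: x=1, y=-3


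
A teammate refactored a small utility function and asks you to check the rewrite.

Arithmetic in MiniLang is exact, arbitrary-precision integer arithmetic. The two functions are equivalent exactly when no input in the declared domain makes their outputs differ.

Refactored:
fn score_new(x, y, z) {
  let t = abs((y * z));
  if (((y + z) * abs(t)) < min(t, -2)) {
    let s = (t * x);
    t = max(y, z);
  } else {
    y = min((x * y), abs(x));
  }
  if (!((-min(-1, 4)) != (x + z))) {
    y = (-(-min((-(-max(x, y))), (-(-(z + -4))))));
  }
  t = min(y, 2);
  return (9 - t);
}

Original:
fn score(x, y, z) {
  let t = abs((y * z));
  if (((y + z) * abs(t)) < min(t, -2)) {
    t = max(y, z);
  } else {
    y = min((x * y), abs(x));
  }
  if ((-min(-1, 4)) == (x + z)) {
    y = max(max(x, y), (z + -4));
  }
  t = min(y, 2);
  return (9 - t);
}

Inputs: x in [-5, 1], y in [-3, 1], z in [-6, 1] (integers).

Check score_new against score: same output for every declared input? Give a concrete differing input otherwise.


The rewrite breaks on x=0, y=-3, z=1, where the results are 9 and 12.
score: t = 3; (((y + z) * abs(t)) < min(t, -2)) -> true; t = 1; ((-min(-1, 4)) == (x + z)) -> true; y = 0; t = 0; return 9
score_new: t = 3; (((y + z) * abs(t)) < min(t, -2)) -> true; s = 0; t = 1; (!((-min(-1, 4)) != (x + z))) -> true; y = -3; t = -3; return 12
verdict: not equivalent; witness: x=0, y=-3, z=1


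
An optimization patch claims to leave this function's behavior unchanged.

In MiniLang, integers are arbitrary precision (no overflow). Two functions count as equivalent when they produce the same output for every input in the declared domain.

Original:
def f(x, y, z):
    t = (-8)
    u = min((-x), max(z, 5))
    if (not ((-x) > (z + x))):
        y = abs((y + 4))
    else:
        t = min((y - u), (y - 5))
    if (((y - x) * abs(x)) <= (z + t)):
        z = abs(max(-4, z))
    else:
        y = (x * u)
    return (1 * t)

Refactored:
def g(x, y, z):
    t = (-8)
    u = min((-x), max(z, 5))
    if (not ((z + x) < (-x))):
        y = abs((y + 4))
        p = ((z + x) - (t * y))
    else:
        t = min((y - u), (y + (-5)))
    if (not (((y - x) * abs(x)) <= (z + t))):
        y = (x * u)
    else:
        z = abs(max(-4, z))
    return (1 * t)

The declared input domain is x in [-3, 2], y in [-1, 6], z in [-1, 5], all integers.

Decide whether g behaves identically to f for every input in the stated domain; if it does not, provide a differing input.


Behavior is preserved: although statement counts differ; also comparison usage differs; also boolean connective usage differs; also local variable names differ; also arithmetic usage differs, the outputs never diverge.
One worked example (x=-1, y=5, z=-1) — f: t = -8; u = 1; (not ((-x) > (z + x))) -> false; t = 0; (((y - x) * abs(x)) <= (z + t)) -> false; y = -1; return 0; g: t = -8; u = 1; (not ((z + x) < (-x))) -> false; t = 0; (not (((y - x) * abs(x)) <= (z + t))) -> true; y = -1; return 0; agreement on 0.
Sweeping the whole domain (336 inputs) finds no disagreement.
verdict: equivalent


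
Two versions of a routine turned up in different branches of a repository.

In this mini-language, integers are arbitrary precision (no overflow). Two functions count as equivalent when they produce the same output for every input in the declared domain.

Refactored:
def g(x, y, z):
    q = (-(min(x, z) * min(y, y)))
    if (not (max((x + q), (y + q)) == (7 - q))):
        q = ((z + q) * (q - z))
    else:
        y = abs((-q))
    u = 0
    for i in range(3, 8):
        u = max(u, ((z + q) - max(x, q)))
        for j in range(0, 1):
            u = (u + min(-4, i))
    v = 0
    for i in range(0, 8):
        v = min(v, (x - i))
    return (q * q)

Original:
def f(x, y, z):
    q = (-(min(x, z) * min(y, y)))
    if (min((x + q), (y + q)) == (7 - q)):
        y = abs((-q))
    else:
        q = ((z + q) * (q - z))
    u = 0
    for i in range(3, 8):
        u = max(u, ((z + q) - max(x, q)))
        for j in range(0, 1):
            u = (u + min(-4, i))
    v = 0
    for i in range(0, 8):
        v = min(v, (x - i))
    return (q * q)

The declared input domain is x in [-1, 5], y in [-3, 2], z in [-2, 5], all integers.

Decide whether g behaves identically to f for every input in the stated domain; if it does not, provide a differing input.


Try x=-1, y=2, z=-2.
f: q := 4 | (min((x + q), (y + q)) == (7 - q)): true | y := 4 | u := 0 | iter i=3: | u := 0 | iter j=0: | u := -4 | iter i=4: | u := -2 | iter j=0: | u := -6 | iter i=5: | u := -2 | iter j=0: | u := -6 | iter i=6: | u := -2 | iter j=0: | u := -6 | iter i=7: | u := -2 | iter j=0: | u := -6 | v := 0 | iter i=0: | v := -1 | iter i=1: | v := -2 | iter i=2: | v := -3 | iter i=3: | v := -4 | iter i=4: | v := -5 | iter i=5: | v := -6 | iter i=6: | v := -7 | iter i=7: | v := -8 | result 16
g: q := 4 | (not (max((x + q), (y + q)) == (7 - q))): true | q := 12 | u := 0 | iter i=3: | u := 0 | iter j=0: | u := -4 | iter i=4: | u := -2 | iter j=0: | u := -6 | iter i=5: | u := -2 | iter j=0: | u := -6 | iter i=6: | u := -2 | iter j=0: | u := -6 | iter i=7: | u := -2 | iter j=0: | u := -6 | v := 0 | iter i=0: | v := -1 | iter i=1: | v := -2 | iter i=2: | v := -3 | iter i=3: | v := -4 | iter i=4: | v := -5 | iter i=5: | v := -6 | iter i=6: | v := -7 | iter i=7: | v := -8 | result 144
16 against 144: the behavior changed.
verdict: not equivalent; witness: x=-1, y=2, z=-2


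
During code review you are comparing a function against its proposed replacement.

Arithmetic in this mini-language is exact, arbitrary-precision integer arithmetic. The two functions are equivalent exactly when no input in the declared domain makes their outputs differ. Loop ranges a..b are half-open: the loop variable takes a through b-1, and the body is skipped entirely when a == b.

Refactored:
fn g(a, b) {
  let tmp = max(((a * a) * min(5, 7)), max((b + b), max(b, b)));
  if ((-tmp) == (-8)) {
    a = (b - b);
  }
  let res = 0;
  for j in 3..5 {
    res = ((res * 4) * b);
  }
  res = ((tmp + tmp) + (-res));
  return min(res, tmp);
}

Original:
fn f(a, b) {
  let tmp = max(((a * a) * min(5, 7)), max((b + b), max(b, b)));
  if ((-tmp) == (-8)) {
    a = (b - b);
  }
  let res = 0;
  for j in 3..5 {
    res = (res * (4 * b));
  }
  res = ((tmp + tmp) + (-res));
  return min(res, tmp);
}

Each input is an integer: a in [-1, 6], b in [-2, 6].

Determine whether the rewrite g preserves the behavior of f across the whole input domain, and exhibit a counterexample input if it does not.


Equivalent — the differences include same computation, different form, yet no declared input distinguishes the two.
Tracing a=-1, b=1: f: tmp = 5; ((-tmp) == (-8)) -> false; res = 0; [j=3]; res = 0; [j=4]; res = 0; res = 10; return 5 | g: tmp = 5; ((-tmp) == (-8)) -> false; res = 0; [j=3]; res = 0; [j=4]; res = 0; res = 10; return 5 — matching result 5.
Every one of the 72 inputs gives matching results.
verdict: equivalent


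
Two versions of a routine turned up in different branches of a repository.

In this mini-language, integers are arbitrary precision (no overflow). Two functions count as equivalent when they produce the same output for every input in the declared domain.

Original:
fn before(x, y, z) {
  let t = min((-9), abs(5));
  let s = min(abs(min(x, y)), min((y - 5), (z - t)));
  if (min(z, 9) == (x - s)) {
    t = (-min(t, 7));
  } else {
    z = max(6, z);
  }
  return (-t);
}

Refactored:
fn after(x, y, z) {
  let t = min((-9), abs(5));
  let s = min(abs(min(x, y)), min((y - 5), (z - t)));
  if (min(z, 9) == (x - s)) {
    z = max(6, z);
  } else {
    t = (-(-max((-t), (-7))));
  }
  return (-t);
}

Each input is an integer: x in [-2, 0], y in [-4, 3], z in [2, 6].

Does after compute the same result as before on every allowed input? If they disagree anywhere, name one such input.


The rewrite breaks on x=-2, y=-4, z=2, where the results are 9 and -9.
before: t = -9; s = -9; (min(z, 9) == (x - s)) -> false; z = 6; return 9
after: t = -9; s = -9; (min(z, 9) == (x - s)) -> false; t = 9; return -9
verdict: not equivalent; witness: x=-2, y=-4, z=2


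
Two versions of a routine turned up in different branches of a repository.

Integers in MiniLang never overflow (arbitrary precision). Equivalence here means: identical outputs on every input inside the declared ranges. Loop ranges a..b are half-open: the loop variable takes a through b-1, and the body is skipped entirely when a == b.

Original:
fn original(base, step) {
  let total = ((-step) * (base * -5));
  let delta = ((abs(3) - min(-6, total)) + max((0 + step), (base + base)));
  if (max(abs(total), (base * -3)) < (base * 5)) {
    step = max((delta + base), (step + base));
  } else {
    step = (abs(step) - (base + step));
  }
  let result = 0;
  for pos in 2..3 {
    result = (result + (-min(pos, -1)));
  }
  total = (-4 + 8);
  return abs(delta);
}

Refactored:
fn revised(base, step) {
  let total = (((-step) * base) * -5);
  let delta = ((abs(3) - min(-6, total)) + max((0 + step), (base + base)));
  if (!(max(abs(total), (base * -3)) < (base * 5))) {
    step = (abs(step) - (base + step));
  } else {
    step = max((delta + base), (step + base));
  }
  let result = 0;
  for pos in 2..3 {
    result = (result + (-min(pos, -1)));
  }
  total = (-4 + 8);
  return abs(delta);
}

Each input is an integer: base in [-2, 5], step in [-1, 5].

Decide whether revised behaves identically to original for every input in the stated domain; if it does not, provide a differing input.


The two are interchangeable: boolean connective usage differs, and every declared input agrees.
As a probe, take base=-2, step=2: original runs total = -20; delta = 25; (max(abs(total), (base * -3)) < (base * 5)) -> false; step = 2; result = 0; [pos=2]; result = 1; total = 4; return 25; revised runs total = -20; delta = 25; (!(max(abs(total), (base * -3)) < (base * 5))) -> true; step = 2; result = 0; [pos=2]; result = 1; total = 4; return 25; both end at 25.
Every one of the 56 inputs gives matching results.
verdict: equivalent


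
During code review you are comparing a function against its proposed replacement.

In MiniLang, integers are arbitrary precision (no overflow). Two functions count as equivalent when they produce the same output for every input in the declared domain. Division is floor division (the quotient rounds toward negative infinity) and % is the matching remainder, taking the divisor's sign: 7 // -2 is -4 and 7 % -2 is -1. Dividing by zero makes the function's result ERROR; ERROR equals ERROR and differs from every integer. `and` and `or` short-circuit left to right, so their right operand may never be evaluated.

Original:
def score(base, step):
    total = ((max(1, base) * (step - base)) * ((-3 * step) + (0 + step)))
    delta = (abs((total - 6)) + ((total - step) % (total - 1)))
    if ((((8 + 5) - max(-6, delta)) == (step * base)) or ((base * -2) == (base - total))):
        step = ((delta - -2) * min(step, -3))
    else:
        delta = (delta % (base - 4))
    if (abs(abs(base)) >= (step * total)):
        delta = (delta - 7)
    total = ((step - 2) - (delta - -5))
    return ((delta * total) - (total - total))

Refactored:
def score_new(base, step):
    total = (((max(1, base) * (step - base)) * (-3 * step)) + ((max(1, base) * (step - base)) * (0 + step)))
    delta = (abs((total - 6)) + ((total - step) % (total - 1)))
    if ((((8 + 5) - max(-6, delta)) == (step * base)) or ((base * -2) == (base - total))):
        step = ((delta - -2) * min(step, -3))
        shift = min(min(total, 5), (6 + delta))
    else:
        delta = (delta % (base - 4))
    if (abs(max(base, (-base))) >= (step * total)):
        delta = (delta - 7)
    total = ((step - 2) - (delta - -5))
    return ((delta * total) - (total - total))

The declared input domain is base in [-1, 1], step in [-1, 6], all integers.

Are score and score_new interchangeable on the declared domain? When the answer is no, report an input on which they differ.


Although statement counts differ; also constant usage differs; also arithmetic usage differs; also min/max/abs usage differs; also local variable names differ, 24/24 inputs agree.
verdict: equivalent


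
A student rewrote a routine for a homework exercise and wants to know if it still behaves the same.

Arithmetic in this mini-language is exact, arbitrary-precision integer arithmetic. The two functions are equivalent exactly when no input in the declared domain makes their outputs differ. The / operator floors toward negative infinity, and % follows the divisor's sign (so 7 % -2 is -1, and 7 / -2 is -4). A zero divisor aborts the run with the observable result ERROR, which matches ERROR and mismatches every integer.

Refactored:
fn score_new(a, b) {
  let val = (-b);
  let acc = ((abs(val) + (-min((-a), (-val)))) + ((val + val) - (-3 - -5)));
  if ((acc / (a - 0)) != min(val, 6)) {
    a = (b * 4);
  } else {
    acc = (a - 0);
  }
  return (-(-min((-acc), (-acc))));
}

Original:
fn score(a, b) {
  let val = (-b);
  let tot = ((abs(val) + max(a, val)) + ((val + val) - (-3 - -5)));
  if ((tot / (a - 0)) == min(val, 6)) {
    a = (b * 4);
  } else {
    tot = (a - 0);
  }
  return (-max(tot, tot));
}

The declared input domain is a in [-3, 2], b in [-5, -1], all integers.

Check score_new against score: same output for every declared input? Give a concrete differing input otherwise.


Consider the input a=-3, b=-5.
score: val := 5 | tot := 18 | ((tot / (a - 0)) == min(val, 6)): false | tot := -3 | result 3
score_new: val := 5 | acc := 18 | ((acc / (a - 0)) != min(val, 6)): true | a := -20 | result -18
3 and -18 differ, so these are not the same function on this domain.
verdict: not equivalent; witness: a=-3, b=-5


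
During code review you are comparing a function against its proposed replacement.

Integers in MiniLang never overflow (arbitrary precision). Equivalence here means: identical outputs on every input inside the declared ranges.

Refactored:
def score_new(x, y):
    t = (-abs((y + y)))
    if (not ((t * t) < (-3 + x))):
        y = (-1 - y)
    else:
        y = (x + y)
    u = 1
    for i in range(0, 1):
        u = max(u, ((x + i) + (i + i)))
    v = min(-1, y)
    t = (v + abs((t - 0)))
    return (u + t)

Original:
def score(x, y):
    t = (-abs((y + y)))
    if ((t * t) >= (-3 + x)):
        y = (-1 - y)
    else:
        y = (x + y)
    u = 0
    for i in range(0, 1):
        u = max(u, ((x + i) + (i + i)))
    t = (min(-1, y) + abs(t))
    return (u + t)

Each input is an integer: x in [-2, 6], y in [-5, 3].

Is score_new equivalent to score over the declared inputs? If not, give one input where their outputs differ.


The rewrite breaks on x=-2, y=-5, where the results are 9 and 10.
score: t=-10, then ((t * t) >= (-3 + x)) is true, then y=4, then u=0, then (i=0), then u=0, then t=9, then returns 9
score_new: t=-10, then (not ((t * t) < (-3 + x))) is true, then y=4, then u=1, then (i=0), then u=1, then v=-1, then t=9, then returns 10
verdict: not equivalent; witness: x=-2, y=-5


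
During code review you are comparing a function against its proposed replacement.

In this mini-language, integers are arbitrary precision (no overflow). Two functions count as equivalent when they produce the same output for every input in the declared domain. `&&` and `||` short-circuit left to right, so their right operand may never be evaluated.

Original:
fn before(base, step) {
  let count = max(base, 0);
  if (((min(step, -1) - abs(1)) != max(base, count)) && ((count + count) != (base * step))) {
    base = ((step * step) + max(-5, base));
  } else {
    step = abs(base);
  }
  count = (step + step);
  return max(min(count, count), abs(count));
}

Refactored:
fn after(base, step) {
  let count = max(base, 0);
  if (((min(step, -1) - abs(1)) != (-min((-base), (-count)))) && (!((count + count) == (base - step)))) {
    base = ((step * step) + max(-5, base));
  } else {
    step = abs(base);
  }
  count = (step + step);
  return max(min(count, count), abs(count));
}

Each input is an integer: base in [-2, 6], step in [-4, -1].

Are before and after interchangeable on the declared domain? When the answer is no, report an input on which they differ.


Take base=0, step=-4.
before: count becomes 0; next (((min(step, -1) - abs(1)) != max(base, count)) && ((count + count) != (base * step))) evaluates to false; next step becomes 0; next count becomes 0; next final value 0
after: count becomes 0; next (((min(step, -1) - abs(1)) != (-min((-base), (-count)))) && (!((count + count) == (base - step)))) evaluates to true; next base becomes 16; next count becomes -8; next final value 8
0 vs 8 — the two versions disagree here.
verdict: not equivalent; witness: base=0, step=-4


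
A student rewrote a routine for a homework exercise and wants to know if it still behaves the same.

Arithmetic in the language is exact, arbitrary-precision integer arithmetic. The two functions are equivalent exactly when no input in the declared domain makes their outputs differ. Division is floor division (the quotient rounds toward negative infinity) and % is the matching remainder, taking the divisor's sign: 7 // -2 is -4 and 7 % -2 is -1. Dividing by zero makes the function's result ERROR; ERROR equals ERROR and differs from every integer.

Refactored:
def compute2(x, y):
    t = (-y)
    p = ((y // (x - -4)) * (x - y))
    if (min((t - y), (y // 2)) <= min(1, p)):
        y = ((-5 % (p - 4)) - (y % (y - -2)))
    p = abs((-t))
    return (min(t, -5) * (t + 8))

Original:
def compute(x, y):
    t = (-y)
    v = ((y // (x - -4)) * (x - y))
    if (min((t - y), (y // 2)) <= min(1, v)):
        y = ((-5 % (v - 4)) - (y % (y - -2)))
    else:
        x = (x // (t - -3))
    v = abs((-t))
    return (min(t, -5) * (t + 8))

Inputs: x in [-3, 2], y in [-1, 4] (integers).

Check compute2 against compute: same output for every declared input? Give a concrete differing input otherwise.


At x=-3, y=3: compute gives ERROR, compute2 gives -25.
verdict: not equivalent; witness: x=-3, y=3


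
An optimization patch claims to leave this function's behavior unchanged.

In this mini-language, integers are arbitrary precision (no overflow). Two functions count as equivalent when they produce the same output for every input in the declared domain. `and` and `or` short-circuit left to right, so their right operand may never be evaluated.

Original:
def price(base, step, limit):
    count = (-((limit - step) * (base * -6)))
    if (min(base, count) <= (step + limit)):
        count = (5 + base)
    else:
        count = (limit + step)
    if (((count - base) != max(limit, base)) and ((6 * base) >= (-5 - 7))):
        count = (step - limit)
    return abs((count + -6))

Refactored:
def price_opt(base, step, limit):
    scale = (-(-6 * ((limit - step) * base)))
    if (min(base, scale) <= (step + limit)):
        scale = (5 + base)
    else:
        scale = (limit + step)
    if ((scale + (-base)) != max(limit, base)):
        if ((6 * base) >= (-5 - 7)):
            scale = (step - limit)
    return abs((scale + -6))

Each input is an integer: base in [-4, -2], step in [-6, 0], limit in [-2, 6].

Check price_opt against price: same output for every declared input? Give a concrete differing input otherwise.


Side by side, the visible changes include: local variable names differ, and arithmetic usage differs, and boolean connective usage differs, and branching structure differs, and statement counts differ.
As a probe, take base=-3, step=-1, limit=-2: price runs count := 18 | (min(base, count) <= (step + limit)): true | count := 2 | (((count - base) != max(limit, base)) and ((6 * base) >= (-5 - 7))): false | result 4; price_opt runs scale := 18 | (min(base, scale) <= (step + limit)): true | scale := 2 | ((scale + (-base)) != max(limit, base)): true | ((6 * base) >= (-5 - 7)): false | result 4; both end at 4.
Checked all 189 inputs in the declared domain: the outputs agree on every one.
verdict: equivalent
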